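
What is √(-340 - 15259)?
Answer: I*√15599 ≈ 124.9*I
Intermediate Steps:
√(-340 - 15259) = √(-15599) = I*√15599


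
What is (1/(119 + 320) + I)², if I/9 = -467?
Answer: 3404453053456/192721 ≈ 1.7665e+7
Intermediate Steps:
I = -4203 (I = 9*(-467) = -4203)
(1/(119 + 320) + I)² = (1/(119 + 320) - 4203)² = (1/439 - 4203)² = (-1845116/439)² = 3404453053456/192721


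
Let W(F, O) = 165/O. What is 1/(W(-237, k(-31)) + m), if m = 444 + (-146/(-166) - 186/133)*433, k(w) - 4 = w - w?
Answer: 44156/11504071 ≈ 0.0038383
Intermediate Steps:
k(w) = 4 (k(w) = 4 + (w - w) = 4 + 0 = 4)
m = 2420659/11039 (m = 444 + (-146*(-1/166) - 186*1/133)*433 = 444 + (73/83 - 186/133)*433 = 444 - 5729/11039*433 = 444 - 2480657/11039 = 2420659/11039 ≈ 219.28)
1/(W(-237, k(-31)) + m) = 1/(165/4 + 2420659/11039) = 1/(11504071/44156) = 44156/11504071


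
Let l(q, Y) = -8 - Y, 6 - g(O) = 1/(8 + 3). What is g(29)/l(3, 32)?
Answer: -13/88 ≈ -0.14773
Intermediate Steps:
g(O) = 65/11 (g(O) = 6 - 1/(8 + 3) = 6 - 1/11 = 65/11)
g(29)/l(3, 32) = 65/(11*(-8 - 1*32)) = 65/(11*(-8 - 32)) = (65/11)/(-40) = (65/11)*(-1/40) = -13/88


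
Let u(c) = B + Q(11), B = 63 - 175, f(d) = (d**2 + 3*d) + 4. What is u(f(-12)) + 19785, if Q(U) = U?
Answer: 19684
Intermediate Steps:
f(d) = 4 + d**2 + 3*d
B = -112
u(c) = -101 (u(c) = -112 + 11 = -101)
u(f(-12)) + 19785 = -101 + 19785 = 19684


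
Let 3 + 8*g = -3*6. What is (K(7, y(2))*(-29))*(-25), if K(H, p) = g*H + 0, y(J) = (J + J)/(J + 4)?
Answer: -106575/8 ≈ -13322.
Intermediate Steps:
g = -21/8 (g = -3/8 + (-3*6)/8 = -3/8 + (⅛)*(-18) = -3/8 - 9/4 = -21/8 ≈ -2.6250)
y(J) = 2*J/(4 + J) (y(J) = (2*J)/(4 + J) = 2*J/(4 + J))
K(H, p) = -21*H/8 (K(H, p) = -21*H/8 + 0 = -21*H/8)
(K(7, y(2))*(-29))*(-25) = (-21/8*7*(-29))*(-25) = -147/8*(-29)*(-25) = (4263/8)*(-25) = -106575/8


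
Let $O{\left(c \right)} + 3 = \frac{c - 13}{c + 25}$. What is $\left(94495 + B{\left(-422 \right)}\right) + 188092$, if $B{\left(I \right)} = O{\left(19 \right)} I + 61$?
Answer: $\frac{3122421}{11} \approx 2.8386 \cdot 10^{5}$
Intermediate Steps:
$O{\left(c \right)} = -3 + \frac{-13 + c}{25 + c}$ ($O{\left(c \right)} = -3 + \frac{c - 13}{c + 25} = -3 + \frac{-13 + c}{25 + c}$)
$B{\left(I \right)} = 61 - \frac{63 I}{22}$ ($B{\left(I \right)} = \frac{2 \left(-44 - 19\right)}{25 + 19} I + 61 = \frac{2 \left(-44 - 19\right)}{44} I + 61 = 2 \cdot \frac{1}{44} \left(-63\right) I + 61 = - \frac{63 I}{22} + 61 = 61 - \frac{63 I}{22}$)
$\left(94495 + B{\left(-422 \right)}\right) + 188092 = \left(94495 + \left(61 - - \frac{13293}{11}\right)\right) + 188092 = \left(94495 + \left(61 + \frac{13293}{11}\right)\right) + 188092 = \left(94495 + \frac{13964}{11}\right) + 188092 = \frac{1053409}{11} + 188092 = \frac{3122421}{11}$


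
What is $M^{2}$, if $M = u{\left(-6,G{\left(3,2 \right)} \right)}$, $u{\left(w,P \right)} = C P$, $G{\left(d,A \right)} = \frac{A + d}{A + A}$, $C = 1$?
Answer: $\frac{25}{16} \approx 1.5625$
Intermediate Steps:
$G{\left(d,A \right)} = \frac{A + d}{2 A}$
$u{\left(w,P \right)} = P$ ($u{\left(w,P \right)} = 1 P = P$)
$M = \frac{5}{4}$ ($M = \frac{2 + 3}{2 \cdot 2} = \frac{1}{2} \cdot \frac{1}{2} \cdot 5 = \frac{5}{4} \approx 1.25$)
$M^{2} = \left(\frac{5}{4}\right)^{2} = \frac{25}{16}$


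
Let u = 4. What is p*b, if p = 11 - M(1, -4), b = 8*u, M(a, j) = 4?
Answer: 224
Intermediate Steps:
b = 32 (b = 8*4 = 32)
p = 7 (p = 11 - 1*4 = 11 - 4 = 7)
p*b = 7*32 = 224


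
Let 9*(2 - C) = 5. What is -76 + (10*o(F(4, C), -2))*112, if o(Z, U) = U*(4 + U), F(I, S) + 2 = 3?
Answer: -4556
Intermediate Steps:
C = 13/9 (C = 2 - ⅑*5 = 2 - 5/9 = 13/9 ≈ 1.4444)
F(I, S) = 1 (F(I, S) = -2 + 3 = 1)
-76 + (10*o(F(4, C), -2))*112 = -76 + (10*(-2*(4 - 2)))*112 = -76 + (10*(-2*2))*112 = -76 + (10*(-4))*112 = -76 - 40*112 = -76 - 4480 = -4556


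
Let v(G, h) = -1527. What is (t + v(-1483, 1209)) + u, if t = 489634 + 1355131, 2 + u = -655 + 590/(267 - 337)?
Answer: 12898008/7 ≈ 1.8426e+6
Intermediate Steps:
u = -4658/7 (u = -2 + (-655 + 590/(267 - 337)) = -2 + (-655 + 590/(-70)) = -2 + (-655 + 590*(-1/70)) = -2 + (-655 - 59/7) = -2 - 4644/7 = -4658/7 ≈ -665.43)
t = 1844765
(t + v(-1483, 1209)) + u = (1844765 - 1527) - 4658/7 = 1843238 - 4658/7 = 12898008/7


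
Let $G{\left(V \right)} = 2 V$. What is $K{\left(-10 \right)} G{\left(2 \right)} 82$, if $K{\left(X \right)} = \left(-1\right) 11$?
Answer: $-3608$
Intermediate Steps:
$K{\left(X \right)} = -11$
$K{\left(-10 \right)} G{\left(2 \right)} 82 = - 11 \cdot 2 \cdot 2 \cdot 82 = \left(-11\right) 4 \cdot 82 = \left(-44\right) 82 = -3608$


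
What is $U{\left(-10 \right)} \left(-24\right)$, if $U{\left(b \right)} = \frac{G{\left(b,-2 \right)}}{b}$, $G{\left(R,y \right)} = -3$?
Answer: $- \frac{36}{5} \approx -7.2$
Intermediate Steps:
$U{\left(b \right)} = - \frac{3}{b}$
$U{\left(-10 \right)} \left(-24\right) = - \frac{3}{-10} \left(-24\right) = \left(-3\right) \left(- \frac{1}{10}\right) \left(-24\right) = \frac{3}{10} \left(-24\right) = - \frac{36}{5}$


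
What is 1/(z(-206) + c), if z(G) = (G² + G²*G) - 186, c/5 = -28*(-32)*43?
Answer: -1/8506926 ≈ -1.1755e-7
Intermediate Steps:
c = 192640 (c = 5*(-28*(-32)*43) = 5*(896*43) = 5*38528 = 192640)
z(G) = -186 + G² + G³ (z(G) = (G² + G³) - 186 = -186 + G² + G³)
1/(z(-206) + c) = 1/((-186 + (-206)² + (-206)³) + 192640) = 1/((-186 + 42436 - 8741816) + 192640) = 1/(-8699566 + 192640) = 1/(-8506926) = -1/8506926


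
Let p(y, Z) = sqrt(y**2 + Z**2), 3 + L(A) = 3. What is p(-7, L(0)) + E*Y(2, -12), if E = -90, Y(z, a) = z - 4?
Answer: 187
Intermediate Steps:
Y(z, a) = -4 + z
L(A) = 0 (L(A) = -3 + 3 = 0)
p(y, Z) = sqrt(Z**2 + y**2)
p(-7, L(0)) + E*Y(2, -12) = sqrt(0**2 + (-7)**2) - 90*(-4 + 2) = sqrt(0 + 49) - 90*(-2) = sqrt(49) + 180 = 7 + 180 = 187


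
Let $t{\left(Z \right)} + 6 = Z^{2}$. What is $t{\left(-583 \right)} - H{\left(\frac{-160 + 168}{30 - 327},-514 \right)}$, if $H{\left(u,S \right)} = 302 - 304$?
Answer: $339885$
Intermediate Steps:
$t{\left(Z \right)} = -6 + Z^{2}$
$H{\left(u,S \right)} = -2$ ($H{\left(u,S \right)} = 302 - 304 = -2$)
$t{\left(-583 \right)} - H{\left(\frac{-160 + 168}{30 - 327},-514 \right)} = \left(-6 + \left(-583\right)^{2}\right) - -2 = \left(-6 + 339889\right) + 2 = 339883 + 2 = 339885$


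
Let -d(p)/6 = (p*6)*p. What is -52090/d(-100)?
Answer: 5209/36000 ≈ 0.14469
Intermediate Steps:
d(p) = -36*p² (d(p) = -6*p*6*p = -6*6*p*p = -36*p²)
-52090/d(-100) = -52090/((-36*(-100)²)) = -52090/((-36*10000)) = -52090/(-360000) = -52090*(-1/360000) = 5209/36000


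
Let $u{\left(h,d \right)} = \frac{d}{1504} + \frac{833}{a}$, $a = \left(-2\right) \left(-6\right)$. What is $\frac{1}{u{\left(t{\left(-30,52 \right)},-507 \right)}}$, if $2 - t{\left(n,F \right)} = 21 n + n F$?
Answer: $\frac{4512}{311687} \approx 0.014476$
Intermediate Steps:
$a = 12$
$t{\left(n,F \right)} = 2 - 21 n - F n$ ($t{\left(n,F \right)} = 2 - \left(21 n + n F\right) = 2 - \left(21 n + F n\right) = 2 - 21 n - F n$)
$u{\left(h,d \right)} = \frac{833}{12} + \frac{d}{1504}$ ($u{\left(h,d \right)} = \frac{d}{1504} + \frac{833}{12} = \frac{833}{12} + \frac{d}{1504}$)
$\frac{1}{u{\left(t{\left(-30,52 \right)},-507 \right)}} = \frac{1}{\frac{833}{12} + \frac{1}{1504} \left(-507\right)} = \frac{1}{\frac{833}{12} - \frac{507}{1504}} = \frac{1}{\frac{311687}{4512}} = \frac{4512}{311687}$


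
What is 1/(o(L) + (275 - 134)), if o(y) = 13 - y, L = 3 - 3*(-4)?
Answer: 1/139 ≈ 0.0071942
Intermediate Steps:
L = 15 (L = 3 + 12 = 15)
1/(o(L) + (275 - 134)) = 1/((13 - 1*15) + (275 - 134)) = 1/((13 - 15) + 141) = 1/(-2 + 141) = 1/139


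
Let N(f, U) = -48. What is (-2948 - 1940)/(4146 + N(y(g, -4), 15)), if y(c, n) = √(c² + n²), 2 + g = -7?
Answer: -2444/2049 ≈ -1.1928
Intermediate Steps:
g = -9 (g = -2 - 7 = -9)
(-2948 - 1940)/(4146 + N(y(g, -4), 15)) = (-2948 - 1940)/(4146 - 48) = -4888/4098 = -4888*1/4098 = -2444/2049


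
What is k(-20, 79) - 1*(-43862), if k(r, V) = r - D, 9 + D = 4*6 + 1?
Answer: 43826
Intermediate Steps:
D = 16 (D = -9 + (4*6 + 1) = -9 + (24 + 1) = -9 + 25 = 16)
k(r, V) = -16 + r (k(r, V) = r - 1*16 = r - 16 = -16 + r)
k(-20, 79) - 1*(-43862) = (-16 - 20) - 1*(-43862) = -36 + 43862 = 43826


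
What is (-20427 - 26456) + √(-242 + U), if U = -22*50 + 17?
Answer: -46883 + 5*I*√53 ≈ -46883.0 + 36.401*I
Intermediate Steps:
U = -1083 (U = -1100 + 17 = -1083)
(-20427 - 26456) + √(-242 + U) = (-20427 - 26456) + √(-242 - 1083) = -46883 + √(-1325) = -46883 + 5*I*√53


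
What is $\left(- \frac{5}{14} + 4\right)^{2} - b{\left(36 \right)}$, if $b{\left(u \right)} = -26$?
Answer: $\frac{7697}{196} \approx 39.27$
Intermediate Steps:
$\left(- \frac{5}{14} + 4\right)^{2} - b{\left(36 \right)} = \left(- \frac{5}{14} + 4\right)^{2} - -26 = \left(\left(-5\right) \frac{1}{14} + 4\right)^{2} + 26 = \left(- \frac{5}{14} + 4\right)^{2} + 26 = \left(\frac{51}{14}\right)^{2} + 26 = \frac{2601}{196} + 26 = \frac{7697}{196}$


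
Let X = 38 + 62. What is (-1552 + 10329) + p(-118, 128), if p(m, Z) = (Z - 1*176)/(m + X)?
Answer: 26339/3 ≈ 8779.7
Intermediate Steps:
X = 100
p(m, Z) = (-176 + Z)/(100 + m) (p(m, Z) = (Z - 1*176)/(m + 100) = (Z - 176)/(100 + m) = (-176 + Z)/(100 + m))
(-1552 + 10329) + p(-118, 128) = (-1552 + 10329) + (-176 + 128)/(100 - 118) = 8777 - 48/(-18) = 8777 - 1/18*(-48) = 8777 + 8/3 = 26339/3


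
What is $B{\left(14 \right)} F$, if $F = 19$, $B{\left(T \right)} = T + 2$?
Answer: $304$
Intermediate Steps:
$B{\left(T \right)} = 2 + T$
$B{\left(14 \right)} F = \left(2 + 14\right) 19 = 16 \cdot 19 = 304$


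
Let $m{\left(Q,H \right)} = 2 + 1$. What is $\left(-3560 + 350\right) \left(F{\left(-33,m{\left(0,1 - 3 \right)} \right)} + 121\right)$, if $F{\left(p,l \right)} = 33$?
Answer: $-494340$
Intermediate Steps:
$m{\left(Q,H \right)} = 3$
$\left(-3560 + 350\right) \left(F{\left(-33,m{\left(0,1 - 3 \right)} \right)} + 121\right) = \left(-3560 + 350\right) \left(33 + 121\right) = \left(-3210\right) 154 = -494340$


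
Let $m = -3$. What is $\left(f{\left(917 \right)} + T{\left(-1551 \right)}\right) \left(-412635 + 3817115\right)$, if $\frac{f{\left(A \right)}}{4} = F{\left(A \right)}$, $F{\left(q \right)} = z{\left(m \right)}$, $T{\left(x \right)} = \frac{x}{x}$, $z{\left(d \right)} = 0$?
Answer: $3404480$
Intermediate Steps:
$T{\left(x \right)} = 1$
$F{\left(q \right)} = 0$
$f{\left(A \right)} = 0$ ($f{\left(A \right)} = 4 \cdot 0 = 0$)
$\left(f{\left(917 \right)} + T{\left(-1551 \right)}\right) \left(-412635 + 3817115\right) = \left(0 + 1\right) \left(-412635 + 3817115\right) = 1 \cdot 3404480 = 3404480$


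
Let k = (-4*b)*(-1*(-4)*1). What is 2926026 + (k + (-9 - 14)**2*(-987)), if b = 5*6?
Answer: 2403423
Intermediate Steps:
b = 30
k = -480 (k = (-4*30)*(-1*(-4)*1) = -480 ≈ -480.00)
2926026 + (k + (-9 - 14)**2*(-987)) = 2926026 + (-480 + (-9 - 14)**2*(-987)) = 2926026 + (-480 + (-23)**2*(-987)) = 2926026 + (-480 + 529*(-987)) = 2926026 + (-480 - 522123) = 2926026 - 522603 = 2403423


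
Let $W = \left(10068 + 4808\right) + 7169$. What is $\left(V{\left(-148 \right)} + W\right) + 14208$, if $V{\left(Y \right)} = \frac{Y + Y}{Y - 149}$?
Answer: $\frac{10767437}{297} \approx 36254.0$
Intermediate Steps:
$W = 22045$ ($W = 14876 + 7169 = 22045$)
$V{\left(Y \right)} = \frac{2 Y}{-149 + Y}$
$\left(V{\left(-148 \right)} + W\right) + 14208 = \left(2 \left(-148\right) \frac{1}{-149 - 148} + 22045\right) + 14208 = \left(2 \left(-148\right) \frac{1}{-297} + 22045\right) + 14208 = \left(2 \left(-148\right) \left(- \frac{1}{297}\right) + 22045\right) + 14208 = \left(\frac{296}{297} + 22045\right) + 14208 = \frac{6547661}{297} + 14208 = \frac{10767437}{297}$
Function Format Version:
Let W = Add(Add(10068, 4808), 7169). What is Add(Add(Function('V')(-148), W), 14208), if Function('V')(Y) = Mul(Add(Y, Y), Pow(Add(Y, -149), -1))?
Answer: Rational(10767437, 297) ≈ 36254.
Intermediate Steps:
W = 22045 (W = Add(14876, 7169) = 22045)
Function('V')(Y) = Mul(2, Y, Pow(Add(-149, Y), -1)) (Function('V')(Y) = Mul(Mul(2, Y), Pow(Add(-149, Y), -1)) = Mul(2, Y, Pow(Add(-149, Y), -1)))
Add(Add(Function('V')(-148), W), 14208) = Add(Add(Mul(2, -148, Pow(Add(-149, -148), -1)), 22045), 14208) = Add(Add(Mul(2, -148, Pow(-297, -1)), 22045), 14208) = Add(Add(Mul(2, -148, Rational(-1, 297)), 22045), 14208) = Add(Add(Rational(296, 297), 22045), 14208) = Add(Rational(6547661, 297), 14208) = Rational(10767437, 297)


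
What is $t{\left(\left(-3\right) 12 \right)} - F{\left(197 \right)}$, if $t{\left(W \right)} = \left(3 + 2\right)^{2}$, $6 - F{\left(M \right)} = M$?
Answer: $216$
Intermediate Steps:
$F{\left(M \right)} = 6 - M$
$t{\left(W \right)} = 25$ ($t{\left(W \right)} = 5^{2} = 25$)
$t{\left(\left(-3\right) 12 \right)} - F{\left(197 \right)} = 25 - \left(6 - 197\right) = 25 - -191 = 25 + 191 = 216$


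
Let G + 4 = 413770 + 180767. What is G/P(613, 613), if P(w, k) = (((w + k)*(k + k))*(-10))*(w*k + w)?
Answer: -594533/5657307510320 ≈ -1.0509e-7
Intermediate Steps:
P(w, k) = -20*k*(k + w)*(w + k*w) (P(w, k) = (((k + w)*(2*k))*(-10))*(k*w + w) = ((2*k*(k + w))*(-10))*(w + k*w) = (-20*k*(k + w))*(w + k*w) = -20*k*(k + w)*(w + k*w))
G = 594533 (G = -4 + (413770 + 180767) = -4 + 594537 = 594533)
G/P(613, 613) = 594533/((-20*613*613*(613 + 613 + 613**2 + 613*613))) = 594533/((-20*613*613*(613 + 613 + 375769 + 375769))) = 594533/((-20*613*613*752764)) = 594533/(-5657307510320) = 594533*(-1/5657307510320) = -594533/5657307510320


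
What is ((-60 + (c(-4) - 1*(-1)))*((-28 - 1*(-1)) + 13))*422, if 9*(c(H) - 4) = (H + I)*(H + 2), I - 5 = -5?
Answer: 2877196/9 ≈ 3.1969e+5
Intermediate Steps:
I = 0 (I = 5 - 5 = 0)
c(H) = 4 + H*(2 + H)/9 (c(H) = 4 + ((H + 0)*(H + 2))/9 = 4 + (H*(2 + H))/9 = 4 + H*(2 + H)/9)
((-60 + (c(-4) - 1*(-1)))*((-28 - 1*(-1)) + 13))*422 = ((-60 + ((4 + (1/9)*(-4)**2 + (2/9)*(-4)) - 1*(-1)))*((-28 - 1*(-1)) + 13))*422 = ((-60 + ((4 + (1/9)*16 - 8/9) + 1))*((-28 + 1) + 13))*422 = ((-60 + ((4 + 16/9 - 8/9) + 1))*(-27 + 13))*422 = ((-60 + (44/9 + 1))*(-14))*422 = ((-60 + 53/9)*(-14))*422 = -487/9*(-14)*422 = (6818/9)*422 = 2877196/9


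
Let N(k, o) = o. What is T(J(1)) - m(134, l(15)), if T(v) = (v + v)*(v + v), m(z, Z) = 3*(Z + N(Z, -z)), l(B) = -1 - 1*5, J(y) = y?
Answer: 424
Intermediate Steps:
l(B) = -6 (l(B) = -1 - 5 = -6)
m(z, Z) = -3*z + 3*Z (m(z, Z) = 3*(Z - z) = -3*z + 3*Z)
T(v) = 4*v² (T(v) = (2*v)*(2*v) = 4*v²)
T(J(1)) - m(134, l(15)) = 4*1² - (-3*134 + 3*(-6)) = 4*1 - (-402 - 18) = 4 - 1*(-420) = 4 + 420 = 424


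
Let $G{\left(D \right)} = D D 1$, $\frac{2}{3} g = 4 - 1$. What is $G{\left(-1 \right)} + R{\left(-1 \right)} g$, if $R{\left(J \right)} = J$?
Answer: $- \frac{7}{2} \approx -3.5$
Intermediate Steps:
$g = \frac{9}{2}$ ($g = \frac{3 \left(4 - 1\right)}{2} = \frac{3}{2} \cdot 3 = \frac{9}{2} \approx 4.5$)
$G{\left(D \right)} = D^{2}$ ($G{\left(D \right)} = D^{2} \cdot 1 = D^{2}$)
$G{\left(-1 \right)} + R{\left(-1 \right)} g = \left(-1\right)^{2} - \frac{9}{2} = 1 - \frac{9}{2} = - \frac{7}{2}$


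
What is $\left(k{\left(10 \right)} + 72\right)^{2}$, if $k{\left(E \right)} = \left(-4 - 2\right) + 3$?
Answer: $4761$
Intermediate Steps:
$k{\left(E \right)} = -3$ ($k{\left(E \right)} = -6 + 3 = -3$)
$\left(k{\left(10 \right)} + 72\right)^{2} = \left(-3 + 72\right)^{2} = 69^{2} = 4761$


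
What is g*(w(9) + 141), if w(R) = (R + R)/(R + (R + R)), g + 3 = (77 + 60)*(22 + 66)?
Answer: 5122525/3 ≈ 1.7075e+6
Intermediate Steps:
g = 12053 (g = -3 + (77 + 60)*(22 + 66) = -3 + 137*88 = -3 + 12056 = 12053)
w(R) = ⅔ (w(R) = (2*R)/(R + 2*R) = (2*R)/((3*R)) = (2*R)*(1/(3*R)) = ⅔)
g*(w(9) + 141) = 12053*(⅔ + 141) = 12053*(425/3) = 5122525/3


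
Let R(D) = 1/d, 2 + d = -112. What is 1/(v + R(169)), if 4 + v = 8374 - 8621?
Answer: -114/28615 ≈ -0.0039839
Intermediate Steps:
d = -114 (d = -2 - 112 = -114)
R(D) = -1/114 (R(D) = 1/(-114) = -1/114)
v = -251 (v = -4 + (8374 - 8621) = -4 - 247 = -251)
1/(v + R(169)) = 1/(-251 - 1/114) = 1/(-28615/114) = -114/28615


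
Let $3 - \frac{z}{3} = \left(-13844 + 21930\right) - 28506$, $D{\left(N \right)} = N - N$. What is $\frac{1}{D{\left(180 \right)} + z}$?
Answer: $\frac{1}{61269} \approx 1.6321 \cdot 10^{-5}$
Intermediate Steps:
$D{\left(N \right)} = 0$
$z = 61269$ ($z = 9 - 3 \left(\left(-13844 + 21930\right) - 28506\right) = 9 - 3 \left(8086 - 28506\right) = 9 - -61260 = 9 + 61260 = 61269$)
$\frac{1}{D{\left(180 \right)} + z} = \frac{1}{0 + 61269} = \frac{1}{61269}$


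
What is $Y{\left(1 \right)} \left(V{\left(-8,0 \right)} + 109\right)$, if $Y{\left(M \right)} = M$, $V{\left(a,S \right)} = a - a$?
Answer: $109$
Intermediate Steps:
$V{\left(a,S \right)} = 0$
$Y{\left(1 \right)} \left(V{\left(-8,0 \right)} + 109\right) = 1 \left(0 + 109\right) = 1 \cdot 109 = 109$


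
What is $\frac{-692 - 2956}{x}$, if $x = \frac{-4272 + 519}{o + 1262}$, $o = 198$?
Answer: $\frac{1775360}{1251} \approx 1419.2$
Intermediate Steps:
$x = - \frac{3753}{1460}$ ($x = \frac{-4272 + 519}{198 + 1262} = - \frac{3753}{1460} \approx -2.5705$)
$\frac{-692 - 2956}{x} = \frac{-692 - 2956}{- \frac{3753}{1460}} = \left(-3648\right) \left(- \frac{1460}{3753}\right) = \frac{1775360}{1251}$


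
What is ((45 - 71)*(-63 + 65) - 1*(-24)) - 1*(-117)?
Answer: 89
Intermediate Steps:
((45 - 71)*(-63 + 65) - 1*(-24)) - 1*(-117) = (-26*2 + 24) + 117 = (-52 + 24) + 117 = -28 + 117 = 89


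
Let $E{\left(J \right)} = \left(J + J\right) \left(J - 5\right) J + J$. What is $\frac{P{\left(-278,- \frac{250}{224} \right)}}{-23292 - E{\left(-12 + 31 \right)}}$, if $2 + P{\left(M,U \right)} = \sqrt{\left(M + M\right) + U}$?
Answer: $\frac{2}{33419} - \frac{3 i \sqrt{48531}}{935732} \approx 5.9846 \cdot 10^{-5} - 0.00070628 i$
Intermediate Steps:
$E{\left(J \right)} = J + 2 J^{2} \left(-5 + J\right)$ ($E{\left(J \right)} = 2 J \left(-5 + J\right) J + J = 2 J^{2} \left(-5 + J\right) + J = J + 2 J^{2} \left(-5 + J\right)$)
$P{\left(M,U \right)} = -2 + \sqrt{U + 2 M}$ ($P{\left(M,U \right)} = -2 + \sqrt{\left(M + M\right) + U} = -2 + \sqrt{2 M + U} = -2 + \sqrt{U + 2 M}$)
$\frac{P{\left(-278,- \frac{250}{224} \right)}}{-23292 - E{\left(-12 + 31 \right)}} = \frac{-2 + \sqrt{- \frac{250}{224} + 2 \left(-278\right)}}{-23292 - \left(-12 + 31\right) \left(1 - 10 \left(-12 + 31\right) + 2 \left(-12 + 31\right)^{2}\right)} = \frac{-2 + \sqrt{\left(-250\right) \frac{1}{224} - 556}}{-23292 - 19 \left(1 - 190 + 2 \cdot 19^{2}\right)} = \frac{-2 + \sqrt{- \frac{125}{112} - 556}}{-23292 - 19 \left(1 - 190 + 2 \cdot 361\right)} = \frac{-2 + \sqrt{- \frac{62397}{112}}}{-23292 - 19 \left(1 - 190 + 722\right)} = \frac{-2 + \frac{3 i \sqrt{48531}}{28}}{-23292 - 19 \cdot 533} = \frac{-2 + \frac{3 i \sqrt{48531}}{28}}{-23292 - 10127} = \frac{-2 + \frac{3 i \sqrt{48531}}{28}}{-33419} = \left(-2 + \frac{3 i \sqrt{48531}}{28}\right) \left(- \frac{1}{33419}\right) = \frac{2}{33419} - \frac{3 i \sqrt{48531}}{935732}$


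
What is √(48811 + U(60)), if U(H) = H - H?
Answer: √48811 ≈ 220.93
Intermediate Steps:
U(H) = 0
√(48811 + U(60)) = √(48811 + 0) = √48811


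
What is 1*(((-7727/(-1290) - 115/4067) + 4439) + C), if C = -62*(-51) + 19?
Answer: 40009073959/5246430 ≈ 7626.0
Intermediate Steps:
C = 3181 (C = 3162 + 19 = 3181)
1*(((-7727/(-1290) - 115/4067) + 4439) + C) = 1*(((-7727/(-1290) - 115/4067) + 4439) + 3181) = 1*(((-7727*(-1/1290) - 115*1/4067) + 4439) + 3181) = 1*(((7727/1290 - 115/4067) + 4439) + 3181) = 1*((31277359/5246430 + 4439) + 3181) = 1*(23320180129/5246430 + 3181) = 1*(40009073959/5246430) = 40009073959/5246430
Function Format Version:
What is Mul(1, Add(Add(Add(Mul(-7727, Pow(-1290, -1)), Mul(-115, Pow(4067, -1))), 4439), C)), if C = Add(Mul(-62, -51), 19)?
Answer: Rational(40009073959, 5246430) ≈ 7626.0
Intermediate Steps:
C = 3181 (C = Add(3162, 19) = 3181)
Mul(1, Add(Add(Add(Mul(-7727, Pow(-1290, -1)), Mul(-115, Pow(4067, -1))), 4439), C)) = Mul(1, Add(Add(Add(Mul(-7727, Pow(-1290, -1)), Mul(-115, Pow(4067, -1))), 4439), 3181)) = Mul(1, Add(Add(Add(Mul(-7727, Rational(-1, 1290)), Mul(-115, Rational(1, 4067))), 4439), 3181)) = Mul(1, Add(Add(Add(Rational(7727, 1290), Rational(-115, 4067)), 4439), 3181)) = Mul(1, Add(Add(Rational(31277359, 5246430), 4439), 3181)) = Mul(1, Add(Rational(23320180129, 5246430), 3181)) = Mul(1, Rational(40009073959, 5246430)) = Rational(40009073959, 5246430)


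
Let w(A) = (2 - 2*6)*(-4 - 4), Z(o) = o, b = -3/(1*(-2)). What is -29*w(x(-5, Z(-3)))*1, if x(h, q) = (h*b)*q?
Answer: -2320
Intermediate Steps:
b = 3/2 (b = -3/(-2) = -3*(-½) = 3/2 ≈ 1.5000)
x(h, q) = 3*h*q/2 (x(h, q) = (h*(3/2))*q = (3*h/2)*q = 3*h*q/2)
w(A) = 80 (w(A) = (2 - 12)*(-8) = -10*(-8) = 80)
-29*w(x(-5, Z(-3)))*1 = -29*80*1 = -2320*1 = -2320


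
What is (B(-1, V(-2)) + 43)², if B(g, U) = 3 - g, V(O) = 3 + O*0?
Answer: 2209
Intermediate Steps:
V(O) = 3 (V(O) = 3 + 0 = 3)
(B(-1, V(-2)) + 43)² = ((3 - 1*(-1)) + 43)² = ((3 + 1) + 43)² = (4 + 43)² = 47² = 2209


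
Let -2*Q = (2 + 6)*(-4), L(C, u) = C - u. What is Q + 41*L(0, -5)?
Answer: 221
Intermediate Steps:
Q = 16 (Q = -(2 + 6)*(-4)/2 = -4*(-4) = -½*(-32) = 16)
Q + 41*L(0, -5) = 16 + 41*(0 - 1*(-5)) = 16 + 41*(0 + 5) = 16 + 41*5 = 16 + 205 = 221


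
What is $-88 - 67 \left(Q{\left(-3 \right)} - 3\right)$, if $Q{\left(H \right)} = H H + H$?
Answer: $-289$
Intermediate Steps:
$Q{\left(H \right)} = H + H^{2}$ ($Q{\left(H \right)} = H^{2} + H = H + H^{2}$)
$-88 - 67 \left(Q{\left(-3 \right)} - 3\right) = -88 - 67 \left(- 3 \left(1 - 3\right) - 3\right) = -88 - 67 \left(\left(-3\right) \left(-2\right) - 3\right) = -88 - 67 \left(6 - 3\right) = -88 - 201 = -289$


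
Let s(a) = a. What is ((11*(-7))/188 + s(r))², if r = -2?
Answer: 205209/35344 ≈ 5.8060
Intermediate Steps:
((11*(-7))/188 + s(r))² = ((11*(-7))/188 - 2)² = (-77*1/188 - 2)² = (-77/188 - 2)² = (-453/188)² = 205209/35344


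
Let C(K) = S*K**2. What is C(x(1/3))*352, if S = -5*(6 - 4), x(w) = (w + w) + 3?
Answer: -425920/9 ≈ -47324.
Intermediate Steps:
x(w) = 3 + 2*w (x(w) = 2*w + 3 = 3 + 2*w)
S = -10 (S = -5*2 = -10)
C(K) = -10*K**2
C(x(1/3))*352 = -10*(3 + 2/3)**2*352 = -10*(11/3)**2*352 = -10*121/9*352 = -1210/9*352 = -425920/9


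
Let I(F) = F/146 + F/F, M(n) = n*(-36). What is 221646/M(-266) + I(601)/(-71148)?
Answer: 4568183749/197364552 ≈ 23.146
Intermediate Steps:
M(n) = -36*n
I(F) = 1 + F/146 (I(F) = F*(1/146) + 1 = F/146 + 1 = 1 + F/146)
221646/M(-266) + I(601)/(-71148) = 221646/((-36*(-266))) + (1 + (1/146)*601)/(-71148) = 221646/9576 + (1 + 601/146)*(-1/71148) = 221646*(1/9576) + (747/146)*(-1/71148) = 36941/1596 - 249/3462536 = 4568183749/197364552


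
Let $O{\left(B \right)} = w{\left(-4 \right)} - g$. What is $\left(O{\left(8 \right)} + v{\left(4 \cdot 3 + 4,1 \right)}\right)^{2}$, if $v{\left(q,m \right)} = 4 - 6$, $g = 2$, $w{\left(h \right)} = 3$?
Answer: $1$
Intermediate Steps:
$v{\left(q,m \right)} = -2$ ($v{\left(q,m \right)} = 4 - 6 = -2$)
$O{\left(B \right)} = 1$ ($O{\left(B \right)} = 3 - 2 = 1$)
$\left(O{\left(8 \right)} + v{\left(4 \cdot 3 + 4,1 \right)}\right)^{2} = \left(1 - 2\right)^{2} = \left(-1\right)^{2} = 1$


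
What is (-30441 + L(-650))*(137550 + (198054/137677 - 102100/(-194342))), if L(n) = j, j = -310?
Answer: -56587968737860287434/13378211767 ≈ -4.2299e+9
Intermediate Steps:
L(n) = -310
(-30441 + L(-650))*(137550 + (198054/137677 - 102100/(-194342))) = (-30441 - 310)*(137550 + (198054/137677 - 102100/(-194342))) = -30751*(137550 + (198054*(1/137677) - 102100*(-1/194342))) = -30751*(137550 + (198054/137677 + 51050/97171)) = -30751*(137550 + 26273516084/13378211767) = -30751*1840199302066934/13378211767 = -56587968737860287434/13378211767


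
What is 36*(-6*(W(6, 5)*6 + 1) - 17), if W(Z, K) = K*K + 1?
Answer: -34524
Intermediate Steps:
W(Z, K) = 1 + K² (W(Z, K) = K² + 1 = 1 + K²)
36*(-6*(W(6, 5)*6 + 1) - 17) = 36*(-6*((1 + 5²)*6 + 1) - 17) = 36*(-6*((1 + 25)*6 + 1) - 17) = 36*(-6*(26*6 + 1) - 17) = 36*(-6*(156 + 1) - 17) = 36*(-6*157 - 17) = 36*(-942 - 17) = 36*(-959) = -34524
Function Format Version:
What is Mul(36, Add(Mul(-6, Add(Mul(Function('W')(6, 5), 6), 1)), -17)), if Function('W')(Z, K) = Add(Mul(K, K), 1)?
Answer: -34524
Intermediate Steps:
Function('W')(Z, K) = Add(1, Pow(K, 2)) (Function('W')(Z, K) = Add(Pow(K, 2), 1) = Add(1, Pow(K, 2)))
Mul(36, Add(Mul(-6, Add(Mul(Function('W')(6, 5), 6), 1)), -17)) = Mul(36, Add(Mul(-6, Add(Mul(Add(1, Pow(5, 2)), 6), 1)), -17)) = Mul(36, Add(Mul(-6, Add(Mul(Add(1, 25), 6), 1)), -17)) = Mul(36, Add(Mul(-6, Add(Mul(26, 6), 1)), -17)) = Mul(36, Add(Mul(-6, Add(156, 1)), -17)) = Mul(36, Add(Mul(-6, 157), -17)) = Mul(36, Add(-942, -17)) = Mul(36, -959) = -34524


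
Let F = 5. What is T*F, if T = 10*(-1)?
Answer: -50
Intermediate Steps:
T = -10
T*F = -10*5 = -50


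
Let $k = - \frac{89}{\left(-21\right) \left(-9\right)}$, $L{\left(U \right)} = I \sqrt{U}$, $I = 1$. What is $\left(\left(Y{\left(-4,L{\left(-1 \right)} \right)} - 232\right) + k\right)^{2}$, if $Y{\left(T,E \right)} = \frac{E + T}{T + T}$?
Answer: $\frac{123018511879}{2286144} + \frac{87685 i}{1512} \approx 53811.0 + 57.993 i$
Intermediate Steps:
$L{\left(U \right)} = \sqrt{U}$ ($L{\left(U \right)} = 1 \sqrt{U} = \sqrt{U}$)
$Y{\left(T,E \right)} = \frac{E + T}{2 T}$
$k = - \frac{89}{189} \approx -0.4709$
$\left(\left(Y{\left(-4,L{\left(-1 \right)} \right)} - 232\right) + k\right)^{2} = \left(\left(\frac{\sqrt{-1} - 4}{2 \left(-4\right)} - 232\right) - \frac{89}{189}\right)^{2} = \left(\left(\frac{1}{2} \left(- \frac{1}{4}\right) \left(i - 4\right) - 232\right) - \frac{89}{189}\right)^{2} = \left(\left(\frac{1}{2} \left(- \frac{1}{4}\right) \left(-4 + i\right) - 232\right) - \frac{89}{189}\right)^{2} = \left(\left(\left(\frac{1}{2} - \frac{i}{8}\right) - 232\right) - \frac{89}{189}\right)^{2} = \left(\left(- \frac{463}{2} - \frac{i}{8}\right) - \frac{89}{189}\right)^{2} = \left(- \frac{87685}{378} - \frac{i}{8}\right)^{2}$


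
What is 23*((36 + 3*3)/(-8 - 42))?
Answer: -207/10 ≈ -20.700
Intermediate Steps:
23*((36 + 3*3)/(-8 - 42)) = 23*((36 + 9)/(-50)) = 23*(45*(-1/50)) = 23*(-9/10) = -207/10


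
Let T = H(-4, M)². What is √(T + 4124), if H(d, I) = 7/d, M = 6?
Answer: 3*√7337/4 ≈ 64.242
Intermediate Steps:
T = 49/16 (T = (7/(-4))² = (7*(-¼))² = (-7/4)² = 49/16 ≈ 3.0625)
√(T + 4124) = √(49/16 + 4124) = √(66033/16) = 3*√7337/4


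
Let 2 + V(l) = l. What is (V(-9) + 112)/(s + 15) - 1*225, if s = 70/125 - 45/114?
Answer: -3145625/14407 ≈ -218.34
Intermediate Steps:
V(l) = -2 + l
s = 157/950 (s = 70*(1/125) - 45*1/114 = 14/25 - 15/38 = 157/950 ≈ 0.16526)
(V(-9) + 112)/(s + 15) - 1*225 = ((-2 - 9) + 112)/(157/950 + 15) - 1*225 = (-11 + 112)/(14407/950) - 225 = 101*(950/14407) - 225 = 95950/14407 - 225 = -3145625/14407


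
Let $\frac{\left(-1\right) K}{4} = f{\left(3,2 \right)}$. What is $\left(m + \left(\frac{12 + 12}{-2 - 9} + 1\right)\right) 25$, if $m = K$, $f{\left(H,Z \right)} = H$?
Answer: $- \frac{3625}{11} \approx -329.55$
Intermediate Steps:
$K = -12$ ($K = \left(-4\right) 3 = -12$)
$m = -12$
$\left(m + \left(\frac{12 + 12}{-2 - 9} + 1\right)\right) 25 = \left(-12 + \left(\frac{12 + 12}{-2 - 9} + 1\right)\right) 25 = \left(-12 + \left(\frac{24}{-11} + 1\right)\right) 25 = \left(-12 + \left(24 \left(- \frac{1}{11}\right) + 1\right)\right) 25 = \left(-12 + \left(- \frac{24}{11} + 1\right)\right) 25 = \left(-12 - \frac{13}{11}\right) 25 = \left(- \frac{145}{11}\right) 25 = - \frac{3625}{11}$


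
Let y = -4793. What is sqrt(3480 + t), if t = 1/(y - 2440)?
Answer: sqrt(182060678487)/7233 ≈ 58.992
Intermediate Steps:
t = -1/7233 (t = 1/(-4793 - 2440) = 1/(-7233) = -1/7233 ≈ -0.00013826)
sqrt(3480 + t) = sqrt(3480 - 1/7233) = sqrt(25170839/7233) = sqrt(182060678487)/7233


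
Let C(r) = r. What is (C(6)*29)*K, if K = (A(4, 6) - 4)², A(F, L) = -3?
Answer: 8526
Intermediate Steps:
K = 49 (K = (-3 - 4)² = (-7)² = 49)
(C(6)*29)*K = (6*29)*49 = 174*49 = 8526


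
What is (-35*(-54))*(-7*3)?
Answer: -39690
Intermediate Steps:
(-35*(-54))*(-7*3) = 1890*(-21) = -39690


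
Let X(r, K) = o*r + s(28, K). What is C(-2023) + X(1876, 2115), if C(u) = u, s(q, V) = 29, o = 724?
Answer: 1356230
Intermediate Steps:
X(r, K) = 29 + 724*r (X(r, K) = 724*r + 29 = 29 + 724*r)
C(-2023) + X(1876, 2115) = -2023 + (29 + 724*1876) = -2023 + (29 + 1358224) = -2023 + 1358253 = 1356230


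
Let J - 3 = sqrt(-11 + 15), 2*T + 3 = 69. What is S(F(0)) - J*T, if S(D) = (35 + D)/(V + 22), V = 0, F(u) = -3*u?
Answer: -3595/22 ≈ -163.41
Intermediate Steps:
T = 33 (T = -3/2 + (1/2)*69 = -3/2 + 69/2 = 33)
J = 5 (J = 3 + sqrt(-11 + 15) = 3 + sqrt(4) = 3 + 2 = 5)
S(D) = 35/22 + D/22 (S(D) = (35 + D)/(0 + 22) = (35 + D)/22 = (35 + D)*(1/22) = 35/22 + D/22)
S(F(0)) - J*T = (35/22 + (-3*0)/22) - 5*33 = (35/22 + (1/22)*0) - 1*165 = (35/22 + 0) - 165 = 35/22 - 165 = -3595/22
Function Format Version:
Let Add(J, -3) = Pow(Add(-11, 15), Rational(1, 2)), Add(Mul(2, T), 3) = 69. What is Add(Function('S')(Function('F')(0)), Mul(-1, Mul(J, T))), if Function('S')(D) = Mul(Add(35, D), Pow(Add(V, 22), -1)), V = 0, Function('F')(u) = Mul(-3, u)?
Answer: Rational(-3595, 22) ≈ -163.41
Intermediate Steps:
T = 33 (T = Add(Rational(-3, 2), Mul(Rational(1, 2), 69)) = Add(Rational(-3, 2), Rational(69, 2)) = 33)
J = 5 (J = Add(3, Pow(Add(-11, 15), Rational(1, 2))) = Add(3, Pow(4, Rational(1, 2))) = Add(3, 2) = 5)
Function('S')(D) = Add(Rational(35, 22), Mul(Rational(1, 22), D)) (Function('S')(D) = Mul(Add(35, D), Pow(Add(0, 22), -1)) = Mul(Add(35, D), Pow(22, -1)) = Mul(Add(35, D), Rational(1, 22)) = Add(Rational(35, 22), Mul(Rational(1, 22), D)))
Add(Function('S')(Function('F')(0)), Mul(-1, Mul(J, T))) = Add(Add(Rational(35, 22), Mul(Rational(1, 22), Mul(-3, 0))), Mul(-1, Mul(5, 33))) = Add(Add(Rational(35, 22), Mul(Rational(1, 22), 0)), Mul(-1, 165)) = Add(Add(Rational(35, 22), 0), -165) = Add(Rational(35, 22), -165) = Rational(-3595, 22)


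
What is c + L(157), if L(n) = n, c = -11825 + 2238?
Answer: -9430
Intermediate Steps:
c = -9587
c + L(157) = -9587 + 157 = -9430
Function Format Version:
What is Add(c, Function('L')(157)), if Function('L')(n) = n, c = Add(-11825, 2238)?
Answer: -9430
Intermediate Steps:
c = -9587
Add(c, Function('L')(157)) = Add(-9587, 157) = -9430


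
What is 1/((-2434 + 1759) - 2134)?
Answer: -1/2809 ≈ -0.00035600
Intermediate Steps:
1/((-2434 + 1759) - 2134) = 1/(-675 - 2134) = 1/(-2809) = -1/2809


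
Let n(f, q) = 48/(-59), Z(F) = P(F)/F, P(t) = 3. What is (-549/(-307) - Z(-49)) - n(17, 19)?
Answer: 2363562/887537 ≈ 2.6631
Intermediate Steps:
Z(F) = 3/F
n(f, q) = -48/59 (n(f, q) = 48*(-1/59) = -48/59)
(-549/(-307) - Z(-49)) - n(17, 19) = (-549/(-307) - 3/(-49)) - 1*(-48/59) = (-549*(-1/307) - 3*(-1)/49) + 48/59 = (549/307 - 1*(-3/49)) + 48/59 = (549/307 + 3/49) + 48/59 = 27822/15043 + 48/59 = 2363562/887537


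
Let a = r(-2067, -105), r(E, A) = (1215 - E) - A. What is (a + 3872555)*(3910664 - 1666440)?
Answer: 8698482059008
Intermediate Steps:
r(E, A) = 1215 - A - E
a = 3387 (a = 1215 - 1*(-105) - 1*(-2067) = 1215 + 105 + 2067 = 3387)
(a + 3872555)*(3910664 - 1666440) = (3387 + 3872555)*(3910664 - 1666440) = 3875942*2244224 = 8698482059008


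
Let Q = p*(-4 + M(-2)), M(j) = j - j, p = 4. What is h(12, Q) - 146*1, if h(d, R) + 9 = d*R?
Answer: -347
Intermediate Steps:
M(j) = 0
Q = -16 (Q = 4*(-4 + 0) = 4*(-4) = -16)
h(d, R) = -9 + R*d (h(d, R) = -9 + d*R = -9 + R*d)
h(12, Q) - 146*1 = (-9 - 16*12) - 146*1 = (-9 - 192) - 146 = -201 - 146 = -347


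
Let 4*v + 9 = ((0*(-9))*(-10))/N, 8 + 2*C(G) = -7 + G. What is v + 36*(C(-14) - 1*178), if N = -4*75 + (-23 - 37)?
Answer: -27729/4 ≈ -6932.3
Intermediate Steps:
C(G) = -15/2 + G/2 (C(G) = -4 + (-7 + G)/2 = -4 + (-7/2 + G/2) = -15/2 + G/2)
N = -360 (N = -300 - 60 = -360)
v = -9/4 (v = -9/4 + (((0*(-9))*(-10))/(-360))/4 = -9/4 + ((0*(-10))*(-1/360))/4 = -9/4 + (0*(-1/360))/4 = -9/4 + (¼)*0 = -9/4 + 0 = -9/4 ≈ -2.2500)
v + 36*(C(-14) - 1*178) = -9/4 + 36*((-15/2 + (½)*(-14)) - 1*178) = -9/4 + 36*((-15/2 - 7) - 178) = -9/4 + 36*(-29/2 - 178) = -9/4 + 36*(-385/2) = -9/4 - 6930 = -27729/4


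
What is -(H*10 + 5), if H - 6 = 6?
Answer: -125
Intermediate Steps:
H = 12 (H = 6 + 6 = 12)
-(H*10 + 5) = -(12*10 + 5) = -(120 + 5) = -1*125 = -125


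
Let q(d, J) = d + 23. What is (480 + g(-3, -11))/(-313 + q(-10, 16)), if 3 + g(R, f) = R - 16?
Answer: -229/150 ≈ -1.5267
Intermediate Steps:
g(R, f) = -19 + R (g(R, f) = -3 + (R - 16) = -3 + (-16 + R) = -19 + R)
q(d, J) = 23 + d
(480 + g(-3, -11))/(-313 + q(-10, 16)) = (480 + (-19 - 3))/(-313 + (23 - 10)) = (480 - 22)/(-313 + 13) = 458/(-300) = 458*(-1/300) = -229/150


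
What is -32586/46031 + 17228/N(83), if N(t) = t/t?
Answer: 792989482/46031 ≈ 17227.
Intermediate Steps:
N(t) = 1
-32586/46031 + 17228/N(83) = -32586/46031 + 17228/1 = -32586*1/46031 + 17228*1 = -32586/46031 + 17228 = 792989482/46031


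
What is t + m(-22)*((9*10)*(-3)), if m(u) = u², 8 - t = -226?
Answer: -130446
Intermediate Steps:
t = 234 (t = 8 - 1*(-226) = 8 + 226 = 234)
t + m(-22)*((9*10)*(-3)) = 234 + (-22)²*((9*10)*(-3)) = 234 + 484*(90*(-3)) = 234 + 484*(-270) = 234 - 130680 = -130446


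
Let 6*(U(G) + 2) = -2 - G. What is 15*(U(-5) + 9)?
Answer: 225/2 ≈ 112.50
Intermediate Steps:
U(G) = -7/3 - G/6 (U(G) = -2 + (-2 - G)/6 = -2 + (-⅓ - G/6) = -7/3 - G/6)
15*(U(-5) + 9) = 15*((-7/3 - ⅙*(-5)) + 9) = 15*((-7/3 + ⅚) + 9) = 15*(-3/2 + 9) = 15*(15/2) = 225/2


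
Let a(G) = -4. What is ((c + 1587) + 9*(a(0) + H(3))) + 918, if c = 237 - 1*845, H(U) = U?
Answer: 1888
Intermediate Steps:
c = -608 (c = 237 - 845 = -608)
((c + 1587) + 9*(a(0) + H(3))) + 918 = ((-608 + 1587) + 9*(-4 + 3)) + 918 = (979 + 9*(-1)) + 918 = (979 - 9) + 918 = 970 + 918 = 1888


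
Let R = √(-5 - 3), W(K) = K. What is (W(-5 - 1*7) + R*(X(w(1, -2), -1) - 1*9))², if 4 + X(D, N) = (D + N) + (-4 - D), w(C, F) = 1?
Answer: -2448 + 864*I*√2 ≈ -2448.0 + 1221.9*I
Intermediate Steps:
X(D, N) = -8 + N (X(D, N) = -4 + ((D + N) + (-4 - D)) = -4 + (-4 + N) = -8 + N)
R = 2*I*√2 (R = √(-8) = 2*I*√2 ≈ 2.8284*I)
(W(-5 - 1*7) + R*(X(w(1, -2), -1) - 1*9))² = ((-5 - 1*7) + (2*I*√2)*((-8 - 1) - 1*9))² = ((-5 - 7) + (2*I*√2)*(-9 - 9))² = (-12 + (2*I*√2)*(-18))² = (-12 - 36*I*√2)²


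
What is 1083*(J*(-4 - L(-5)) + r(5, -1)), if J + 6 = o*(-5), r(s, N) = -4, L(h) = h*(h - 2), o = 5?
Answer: 1305015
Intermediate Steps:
L(h) = h*(-2 + h)
J = -31 (J = -6 + 5*(-5) = -6 - 25 = -31)
1083*(J*(-4 - L(-5)) + r(5, -1)) = 1083*(-31*(-4 - (-5)*(-2 - 5)) - 4) = 1083*(-31*(-4 - (-5)*(-7)) - 4) = 1083*(-31*(-4 - 1*35) - 4) = 1083*(-31*(-4 - 35) - 4) = 1083*(-31*(-39) - 4) = 1083*(1209 - 4) = 1083*1205 = 1305015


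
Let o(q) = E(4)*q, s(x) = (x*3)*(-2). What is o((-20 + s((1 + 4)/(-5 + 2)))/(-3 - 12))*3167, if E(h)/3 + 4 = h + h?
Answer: 25336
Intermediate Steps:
E(h) = -12 + 6*h (E(h) = -12 + 3*(h + h) = -12 + 3*(2*h) = -12 + 6*h)
s(x) = -6*x (s(x) = (3*x)*(-2) = -6*x)
o(q) = 12*q (o(q) = (-12 + 6*4)*q = (-12 + 24)*q = 12*q)
o((-20 + s((1 + 4)/(-5 + 2)))/(-3 - 12))*3167 = (12*((-20 - 6*(1 + 4)/(-5 + 2))/(-3 - 12)))*3167 = (12*((-20 - 30/(-3))/(-15)))*3167 = (12*((-20 - 30*(-1)/3)*(-1/15)))*3167 = (12*((-20 - 6*(-5/3))*(-1/15)))*3167 = (12*((-20 + 10)*(-1/15)))*3167 = (12*(-10*(-1/15)))*3167 = (12*(⅔))*3167 = 8*3167 = 25336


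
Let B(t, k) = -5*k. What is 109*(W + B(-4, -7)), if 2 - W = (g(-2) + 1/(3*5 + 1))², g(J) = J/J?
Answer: 1000947/256 ≈ 3909.9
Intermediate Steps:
g(J) = 1
W = 223/256 (W = 2 - (1 + 1/(3*5 + 1))² = 2 - (1 + 1/(15 + 1))² = 2 - (1 + 1/16)² = 2 - (17/16)² = 2 - 1*289/256 = 2 - 289/256 = 223/256 ≈ 0.87109)
109*(W + B(-4, -7)) = 109*(223/256 - 5*(-7)) = 109*(223/256 + 35) = 109*(9183/256) = 1000947/256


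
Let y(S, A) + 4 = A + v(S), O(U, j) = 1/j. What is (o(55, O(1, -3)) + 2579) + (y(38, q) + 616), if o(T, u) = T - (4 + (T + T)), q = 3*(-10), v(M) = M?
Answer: 3140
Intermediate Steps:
q = -30
y(S, A) = -4 + A + S (y(S, A) = -4 + (A + S) = -4 + A + S)
o(T, u) = -4 - T (o(T, u) = T - (4 + 2*T) = T + (-4 - 2*T) = -4 - T)
(o(55, O(1, -3)) + 2579) + (y(38, q) + 616) = ((-4 - 1*55) + 2579) + ((-4 - 30 + 38) + 616) = ((-4 - 55) + 2579) + (4 + 616) = (-59 + 2579) + 620 = 2520 + 620 = 3140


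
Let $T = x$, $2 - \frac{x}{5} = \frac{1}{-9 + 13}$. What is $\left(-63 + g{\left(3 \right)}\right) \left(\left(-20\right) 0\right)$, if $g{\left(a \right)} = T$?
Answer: $0$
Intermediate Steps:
$x = \frac{35}{4}$ ($x = 10 - \frac{5}{-9 + 13} = 10 - \frac{5}{4} = \frac{35}{4} \approx 8.75$)
$T = \frac{35}{4} \approx 8.75$
$g{\left(a \right)} = \frac{35}{4}$
$\left(-63 + g{\left(3 \right)}\right) \left(\left(-20\right) 0\right) = \left(-63 + \frac{35}{4}\right) \left(\left(-20\right) 0\right) = \left(- \frac{217}{4}\right) 0 = 0$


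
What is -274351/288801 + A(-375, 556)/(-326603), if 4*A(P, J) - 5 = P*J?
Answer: -298201874117/377293092012 ≈ -0.79037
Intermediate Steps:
A(P, J) = 5/4 + J*P/4 (A(P, J) = 5/4 + (P*J)/4 = 5/4 + (J*P)/4 = 5/4 + J*P/4)
-274351/288801 + A(-375, 556)/(-326603) = -274351/288801 + (5/4 + (¼)*556*(-375))/(-326603) = -274351*1/288801 + (5/4 - 52125)*(-1/326603) = -274351/288801 - 208495/4*(-1/326603) = -274351/288801 + 208495/1306412 = -298201874117/377293092012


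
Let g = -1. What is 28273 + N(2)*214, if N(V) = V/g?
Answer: 27845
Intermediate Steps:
N(V) = -V (N(V) = V/(-1) = V*(-1) = -V)
28273 + N(2)*214 = 28273 - 1*2*214 = 28273 - 2*214 = 28273 - 428 = 27845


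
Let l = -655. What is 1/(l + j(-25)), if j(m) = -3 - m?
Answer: -1/633 ≈ -0.0015798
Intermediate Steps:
1/(l + j(-25)) = 1/(-655 + (-3 - 1*(-25))) = 1/(-655 + (-3 + 25)) = 1/(-655 + 22) = 1/(-633) = -1/633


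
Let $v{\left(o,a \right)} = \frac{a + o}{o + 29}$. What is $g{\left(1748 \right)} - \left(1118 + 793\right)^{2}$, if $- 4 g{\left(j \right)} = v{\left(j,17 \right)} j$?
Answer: $- \frac{6490234922}{1777} \approx -3.6524 \cdot 10^{6}$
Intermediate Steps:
$v{\left(o,a \right)} = \frac{a + o}{29 + o}$
$g{\left(j \right)} = - \frac{j \left(17 + j\right)}{4 \left(29 + j\right)}$ ($g{\left(j \right)} = - \frac{\frac{17 + j}{29 + j} j}{4} = - \frac{j \frac{1}{29 + j} \left(17 + j\right)}{4} = - \frac{j \left(17 + j\right)}{4 \left(29 + j\right)}$)
$g{\left(1748 \right)} - \left(1118 + 793\right)^{2} = \left(-1\right) 1748 \frac{1}{116 + 4 \cdot 1748} \left(17 + 1748\right) - \left(1118 + 793\right)^{2} = \left(-1\right) 1748 \frac{1}{116 + 6992} \cdot 1765 - 1911^{2} = \left(-1\right) 1748 \cdot \frac{1}{7108} \cdot 1765 - 3651921 = - \frac{771305}{1777} - 3651921 = - \frac{6490234922}{1777}$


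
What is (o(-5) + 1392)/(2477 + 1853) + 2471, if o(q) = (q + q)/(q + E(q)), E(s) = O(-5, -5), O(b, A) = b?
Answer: 10700823/4330 ≈ 2471.3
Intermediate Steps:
E(s) = -5
o(q) = 2*q/(-5 + q) (o(q) = (q + q)/(q - 5) = (2*q)/(-5 + q) = 2*q/(-5 + q))
(o(-5) + 1392)/(2477 + 1853) + 2471 = (2*(-5)/(-5 - 5) + 1392)/(2477 + 1853) + 2471 = (2*(-5)/(-10) + 1392)/4330 + 2471 = (2*(-5)*(-⅒) + 1392)*(1/4330) + 2471 = (1 + 1392)*(1/4330) + 2471 = 1393*(1/4330) + 2471 = 1393/4330 + 2471 = 10700823/4330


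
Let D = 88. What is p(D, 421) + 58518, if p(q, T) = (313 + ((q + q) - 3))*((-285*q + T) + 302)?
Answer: -11778984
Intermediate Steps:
p(q, T) = (310 + 2*q)*(302 + T - 285*q) (p(q, T) = (313 + (2*q - 3))*((T - 285*q) + 302) = (313 + (-3 + 2*q))*(302 + T - 285*q) = (310 + 2*q)*(302 + T - 285*q))
p(D, 421) + 58518 = (93620 - 87746*88 - 570*88² + 310*421 + 2*421*88) + 58518 = (93620 - 7721648 - 570*7744 + 130510 + 74096) + 58518 = (93620 - 7721648 - 4414080 + 130510 + 74096) + 58518 = -11837502 + 58518 = -11778984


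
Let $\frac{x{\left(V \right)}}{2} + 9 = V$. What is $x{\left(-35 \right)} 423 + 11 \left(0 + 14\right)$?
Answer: $-37070$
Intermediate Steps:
$x{\left(V \right)} = -18 + 2 V$
$x{\left(-35 \right)} 423 + 11 \left(0 + 14\right) = \left(-18 + 2 \left(-35\right)\right) 423 + 11 \left(0 + 14\right) = \left(-18 - 70\right) 423 + 11 \cdot 14 = \left(-88\right) 423 + 154 = -37224 + 154 = -37070$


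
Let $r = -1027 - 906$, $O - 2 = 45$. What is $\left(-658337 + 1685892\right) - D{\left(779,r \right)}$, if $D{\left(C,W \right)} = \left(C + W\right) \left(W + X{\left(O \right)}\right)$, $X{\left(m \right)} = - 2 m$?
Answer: $-1311603$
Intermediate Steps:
$O = 47$ ($O = 2 + 45 = 47$)
$X{\left(m \right)} = - 2 m$
$r = -1933$
$D{\left(C,W \right)} = \left(-94 + W\right) \left(C + W\right)$ ($D{\left(C,W \right)} = \left(C + W\right) \left(W - 94\right) = \left(C + W\right) \left(-94 + W\right) = \left(-94 + W\right) \left(C + W\right)$)
$\left(-658337 + 1685892\right) - D{\left(779,r \right)} = \left(-658337 + 1685892\right) - \left(\left(-1933\right)^{2} - 73226 - -181702 + 779 \left(-1933\right)\right) = 1027555 - \left(3736489 - 73226 + 181702 - 1505807\right) = 1027555 - 2339158 = -1311603$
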